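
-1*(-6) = 6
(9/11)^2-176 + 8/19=-402117/2299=-174.91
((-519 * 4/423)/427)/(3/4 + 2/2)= -2768/421449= -0.01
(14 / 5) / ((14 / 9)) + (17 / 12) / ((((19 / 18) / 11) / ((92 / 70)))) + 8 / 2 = 3352 / 133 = 25.20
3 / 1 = 3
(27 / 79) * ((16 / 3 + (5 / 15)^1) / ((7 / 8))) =2.21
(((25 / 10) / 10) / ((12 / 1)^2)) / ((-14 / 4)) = -1 / 2016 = -0.00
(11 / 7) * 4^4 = 2816 / 7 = 402.29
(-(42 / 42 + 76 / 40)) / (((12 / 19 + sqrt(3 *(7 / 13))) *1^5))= 14326 / 9515-10469 *sqrt(273) / 57090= -1.52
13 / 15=0.87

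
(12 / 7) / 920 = 3 / 1610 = 0.00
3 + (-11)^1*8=-85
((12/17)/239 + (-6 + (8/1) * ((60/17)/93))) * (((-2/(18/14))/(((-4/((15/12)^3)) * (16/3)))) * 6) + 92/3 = 4991688487/193463808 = 25.80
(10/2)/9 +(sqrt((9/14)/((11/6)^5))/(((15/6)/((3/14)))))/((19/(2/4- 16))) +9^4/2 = 3281.04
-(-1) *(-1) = -1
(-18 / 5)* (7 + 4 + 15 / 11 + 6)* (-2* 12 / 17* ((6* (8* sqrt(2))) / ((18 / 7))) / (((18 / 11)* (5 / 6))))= 542976* sqrt(2) / 425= 1806.79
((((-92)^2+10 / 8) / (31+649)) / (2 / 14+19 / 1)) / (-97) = -237027 / 35354560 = -0.01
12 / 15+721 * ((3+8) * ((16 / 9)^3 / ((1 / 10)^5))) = 16242688002916 / 3645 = 4456155830.70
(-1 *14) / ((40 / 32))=-56 / 5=-11.20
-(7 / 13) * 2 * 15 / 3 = -70 / 13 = -5.38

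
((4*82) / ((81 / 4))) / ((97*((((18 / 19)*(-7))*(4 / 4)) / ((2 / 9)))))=-0.01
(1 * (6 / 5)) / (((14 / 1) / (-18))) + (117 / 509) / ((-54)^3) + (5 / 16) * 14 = 2.83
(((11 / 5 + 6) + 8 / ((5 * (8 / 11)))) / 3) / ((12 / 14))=182 / 45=4.04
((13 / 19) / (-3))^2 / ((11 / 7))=1183 / 35739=0.03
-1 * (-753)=753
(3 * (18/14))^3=19683/343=57.38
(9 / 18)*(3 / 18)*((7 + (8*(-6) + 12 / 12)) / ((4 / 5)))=-25 / 6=-4.17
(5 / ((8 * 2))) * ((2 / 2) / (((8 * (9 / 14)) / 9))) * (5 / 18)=175 / 1152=0.15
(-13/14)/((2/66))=-429/14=-30.64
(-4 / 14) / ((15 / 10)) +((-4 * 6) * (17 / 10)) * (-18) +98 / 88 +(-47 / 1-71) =2852033 / 4620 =617.32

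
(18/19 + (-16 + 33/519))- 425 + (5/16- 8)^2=-320509441/841472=-380.89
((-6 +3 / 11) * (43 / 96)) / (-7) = 129 / 352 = 0.37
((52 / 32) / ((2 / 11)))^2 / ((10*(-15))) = -0.53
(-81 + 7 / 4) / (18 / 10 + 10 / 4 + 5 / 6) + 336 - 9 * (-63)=273369 / 308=887.56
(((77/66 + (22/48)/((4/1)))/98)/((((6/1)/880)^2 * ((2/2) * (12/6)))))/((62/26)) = 1612325/27342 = 58.97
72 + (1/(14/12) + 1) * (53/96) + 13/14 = 49697/672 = 73.95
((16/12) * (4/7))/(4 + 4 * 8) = 0.02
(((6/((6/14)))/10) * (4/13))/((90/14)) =196/2925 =0.07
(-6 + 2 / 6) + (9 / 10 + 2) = -83 / 30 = -2.77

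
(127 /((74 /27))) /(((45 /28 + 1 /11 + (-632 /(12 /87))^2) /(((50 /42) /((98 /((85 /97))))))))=1781175 /75812217629561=0.00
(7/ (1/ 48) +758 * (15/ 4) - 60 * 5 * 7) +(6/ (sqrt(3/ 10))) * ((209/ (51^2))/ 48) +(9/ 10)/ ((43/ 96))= 209 * sqrt(30)/ 62424 +464619/ 430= 1080.53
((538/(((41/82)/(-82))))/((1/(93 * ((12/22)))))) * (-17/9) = 92996528/11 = 8454229.82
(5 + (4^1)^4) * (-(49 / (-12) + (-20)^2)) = -413337 / 4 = -103334.25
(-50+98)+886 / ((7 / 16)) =14512 / 7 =2073.14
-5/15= -1/3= -0.33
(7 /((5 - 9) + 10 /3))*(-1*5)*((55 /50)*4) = 231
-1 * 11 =-11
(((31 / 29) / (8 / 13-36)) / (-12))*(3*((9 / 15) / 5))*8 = 1209 / 166750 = 0.01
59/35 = 1.69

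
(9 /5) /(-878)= -9 /4390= -0.00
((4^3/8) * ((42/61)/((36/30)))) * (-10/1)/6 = -1400/183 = -7.65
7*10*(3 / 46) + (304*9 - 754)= 45691 / 23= 1986.57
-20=-20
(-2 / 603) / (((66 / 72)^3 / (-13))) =4992 / 89177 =0.06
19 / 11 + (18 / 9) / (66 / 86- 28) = 21303 / 12881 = 1.65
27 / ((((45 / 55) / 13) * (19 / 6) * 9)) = 286 / 19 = 15.05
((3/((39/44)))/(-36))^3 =-1331/1601613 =-0.00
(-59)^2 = 3481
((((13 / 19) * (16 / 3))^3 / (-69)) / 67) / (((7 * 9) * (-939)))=8998912 / 50647102217523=0.00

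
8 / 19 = 0.42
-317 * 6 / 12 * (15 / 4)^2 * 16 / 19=-71325 / 38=-1876.97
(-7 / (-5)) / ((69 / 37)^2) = 9583 / 23805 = 0.40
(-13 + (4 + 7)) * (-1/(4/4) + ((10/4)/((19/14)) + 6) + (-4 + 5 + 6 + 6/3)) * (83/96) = -24983/912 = -27.39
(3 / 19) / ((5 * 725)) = 3 / 68875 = 0.00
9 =9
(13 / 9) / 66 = 13 / 594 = 0.02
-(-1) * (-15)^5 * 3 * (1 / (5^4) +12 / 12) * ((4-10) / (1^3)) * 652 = 8926284240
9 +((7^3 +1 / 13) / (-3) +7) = -3836 / 39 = -98.36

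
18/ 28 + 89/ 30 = 379/ 105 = 3.61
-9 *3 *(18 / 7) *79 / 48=-6399 / 56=-114.27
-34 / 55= -0.62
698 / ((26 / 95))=33155 / 13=2550.38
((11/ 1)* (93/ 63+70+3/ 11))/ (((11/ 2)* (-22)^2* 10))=0.03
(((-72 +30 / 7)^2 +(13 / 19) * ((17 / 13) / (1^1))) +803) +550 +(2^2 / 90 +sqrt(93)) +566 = 6514.81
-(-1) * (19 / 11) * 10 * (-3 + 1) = -380 / 11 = -34.55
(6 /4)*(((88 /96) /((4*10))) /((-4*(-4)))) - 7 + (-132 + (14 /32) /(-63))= -6405341 /46080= -139.00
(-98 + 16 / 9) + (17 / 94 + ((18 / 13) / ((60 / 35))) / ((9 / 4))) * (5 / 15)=-352091 / 3666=-96.04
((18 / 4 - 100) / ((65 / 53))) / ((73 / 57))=-577011 / 9490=-60.80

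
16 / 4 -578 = -574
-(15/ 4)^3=-3375/ 64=-52.73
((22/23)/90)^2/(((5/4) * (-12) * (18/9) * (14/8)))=-242/112478625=-0.00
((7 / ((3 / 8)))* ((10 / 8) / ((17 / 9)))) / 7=30 / 17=1.76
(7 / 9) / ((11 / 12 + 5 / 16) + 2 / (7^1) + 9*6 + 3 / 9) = 784 / 56295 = 0.01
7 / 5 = 1.40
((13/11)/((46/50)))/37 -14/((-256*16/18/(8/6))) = 279781/2396416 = 0.12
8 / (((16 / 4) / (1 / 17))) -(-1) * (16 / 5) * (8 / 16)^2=78 / 85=0.92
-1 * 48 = -48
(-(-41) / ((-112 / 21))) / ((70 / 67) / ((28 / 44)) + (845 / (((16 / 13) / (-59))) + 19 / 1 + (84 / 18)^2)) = 0.00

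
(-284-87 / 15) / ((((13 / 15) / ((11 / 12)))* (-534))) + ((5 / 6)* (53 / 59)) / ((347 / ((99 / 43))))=0.58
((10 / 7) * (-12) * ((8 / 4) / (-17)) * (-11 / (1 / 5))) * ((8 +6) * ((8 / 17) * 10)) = -2112000 / 289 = -7307.96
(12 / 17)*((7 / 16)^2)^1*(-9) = -1323 / 1088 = -1.22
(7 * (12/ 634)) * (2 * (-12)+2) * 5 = -4620/ 317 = -14.57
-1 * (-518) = 518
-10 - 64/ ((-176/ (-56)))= -334/ 11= -30.36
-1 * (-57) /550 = 0.10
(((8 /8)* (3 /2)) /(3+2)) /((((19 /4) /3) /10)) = 1.89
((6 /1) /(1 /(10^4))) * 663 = 39780000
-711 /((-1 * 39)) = 237 /13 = 18.23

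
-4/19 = -0.21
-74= -74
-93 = -93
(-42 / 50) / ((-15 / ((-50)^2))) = 140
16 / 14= 1.14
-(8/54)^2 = -16/729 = -0.02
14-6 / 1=8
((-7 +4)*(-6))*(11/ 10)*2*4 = 792/ 5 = 158.40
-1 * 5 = -5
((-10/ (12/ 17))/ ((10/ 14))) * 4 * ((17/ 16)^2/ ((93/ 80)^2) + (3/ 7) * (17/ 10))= -16096433/ 129735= -124.07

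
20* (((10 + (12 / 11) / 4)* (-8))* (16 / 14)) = -144640 / 77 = -1878.44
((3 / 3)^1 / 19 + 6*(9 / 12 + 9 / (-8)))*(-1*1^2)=167 / 76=2.20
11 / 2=5.50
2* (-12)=-24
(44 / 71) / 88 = 1 / 142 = 0.01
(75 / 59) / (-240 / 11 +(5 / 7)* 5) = -1155 / 16579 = -0.07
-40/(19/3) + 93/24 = -371/152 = -2.44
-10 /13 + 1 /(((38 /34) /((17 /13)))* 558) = -105731 /137826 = -0.77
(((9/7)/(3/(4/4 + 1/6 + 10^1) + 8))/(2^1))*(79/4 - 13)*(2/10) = 16281/155120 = 0.10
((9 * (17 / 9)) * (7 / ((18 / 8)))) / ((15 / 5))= 476 / 27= 17.63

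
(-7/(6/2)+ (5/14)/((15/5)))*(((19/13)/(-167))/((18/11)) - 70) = 84805739/547092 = 155.01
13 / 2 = 6.50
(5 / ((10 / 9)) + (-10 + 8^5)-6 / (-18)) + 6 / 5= 982921 / 30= 32764.03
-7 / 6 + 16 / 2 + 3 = 59 / 6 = 9.83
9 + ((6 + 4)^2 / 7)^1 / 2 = 113 / 7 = 16.14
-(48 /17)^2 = -2304 /289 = -7.97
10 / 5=2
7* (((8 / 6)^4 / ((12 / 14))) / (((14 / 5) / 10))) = 22400 / 243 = 92.18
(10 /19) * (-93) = -48.95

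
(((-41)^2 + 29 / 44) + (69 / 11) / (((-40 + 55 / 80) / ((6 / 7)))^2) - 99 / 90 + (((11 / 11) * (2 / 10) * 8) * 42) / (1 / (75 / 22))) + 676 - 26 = 2559.65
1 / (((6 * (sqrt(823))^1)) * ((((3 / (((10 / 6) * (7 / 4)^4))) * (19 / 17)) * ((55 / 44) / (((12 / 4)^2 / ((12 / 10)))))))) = 204085 * sqrt(823) / 36027648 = 0.16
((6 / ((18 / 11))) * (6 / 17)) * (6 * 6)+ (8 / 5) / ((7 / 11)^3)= 1539296 / 29155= 52.80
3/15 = 0.20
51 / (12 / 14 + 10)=357 / 76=4.70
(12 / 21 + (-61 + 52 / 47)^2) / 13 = 55478411 / 201019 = 275.99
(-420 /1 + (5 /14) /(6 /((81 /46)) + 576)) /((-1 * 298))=91986585 /65266768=1.41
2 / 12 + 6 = 37 / 6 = 6.17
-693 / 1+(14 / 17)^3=-3401965 / 4913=-692.44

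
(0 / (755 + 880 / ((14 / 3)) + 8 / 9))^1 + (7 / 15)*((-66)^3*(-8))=5366592 / 5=1073318.40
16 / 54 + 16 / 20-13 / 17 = 0.33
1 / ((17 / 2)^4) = 16 / 83521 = 0.00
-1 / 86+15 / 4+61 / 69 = 54859 / 11868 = 4.62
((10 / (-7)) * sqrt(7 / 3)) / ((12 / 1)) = -5 * sqrt(21) / 126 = -0.18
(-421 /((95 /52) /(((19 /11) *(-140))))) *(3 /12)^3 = 38311 /44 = 870.70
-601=-601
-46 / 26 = -23 / 13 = -1.77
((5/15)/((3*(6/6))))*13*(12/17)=52/51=1.02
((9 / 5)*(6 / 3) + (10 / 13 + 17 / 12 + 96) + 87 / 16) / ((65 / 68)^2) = 96681193 / 823875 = 117.35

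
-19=-19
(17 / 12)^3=4913 / 1728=2.84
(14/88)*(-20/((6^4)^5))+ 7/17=281524199884848557/683701628291776512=0.41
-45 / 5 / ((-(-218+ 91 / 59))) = -59 / 1419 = -0.04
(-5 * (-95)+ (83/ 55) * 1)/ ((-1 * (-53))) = 26208/ 2915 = 8.99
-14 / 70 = -1 / 5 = -0.20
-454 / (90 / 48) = -3632 / 15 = -242.13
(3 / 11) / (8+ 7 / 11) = 3 / 95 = 0.03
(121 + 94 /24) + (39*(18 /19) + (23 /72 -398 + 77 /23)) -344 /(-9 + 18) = -8517019 /31464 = -270.69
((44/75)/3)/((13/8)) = 352/2925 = 0.12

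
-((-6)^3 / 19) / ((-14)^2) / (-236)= -27 / 109858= -0.00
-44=-44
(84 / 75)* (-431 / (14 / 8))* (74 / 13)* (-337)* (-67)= -11522154016 / 325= -35452781.59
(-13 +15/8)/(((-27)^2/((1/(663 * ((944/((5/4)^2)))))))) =-2225/58401368064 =-0.00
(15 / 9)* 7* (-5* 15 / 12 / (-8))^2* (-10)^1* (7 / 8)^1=-765625 / 12288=-62.31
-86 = -86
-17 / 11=-1.55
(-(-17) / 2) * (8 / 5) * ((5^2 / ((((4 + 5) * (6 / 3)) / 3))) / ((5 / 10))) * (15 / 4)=425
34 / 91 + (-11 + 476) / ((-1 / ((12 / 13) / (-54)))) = 2272 / 273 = 8.32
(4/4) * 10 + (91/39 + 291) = 910/3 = 303.33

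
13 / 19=0.68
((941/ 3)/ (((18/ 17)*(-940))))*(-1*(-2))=-15997/ 25380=-0.63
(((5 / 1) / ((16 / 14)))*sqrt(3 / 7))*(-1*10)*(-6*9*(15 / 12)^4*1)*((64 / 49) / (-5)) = -84375*sqrt(21) / 392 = -986.36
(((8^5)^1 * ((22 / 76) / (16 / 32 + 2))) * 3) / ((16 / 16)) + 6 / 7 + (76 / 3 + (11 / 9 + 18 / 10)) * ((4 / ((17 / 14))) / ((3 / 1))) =696824710 / 61047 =11414.56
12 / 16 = 3 / 4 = 0.75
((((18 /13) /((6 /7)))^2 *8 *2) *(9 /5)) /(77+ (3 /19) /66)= 8848224 /9066005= 0.98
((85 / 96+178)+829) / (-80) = -96757 / 7680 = -12.60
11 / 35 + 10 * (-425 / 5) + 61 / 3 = -87082 / 105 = -829.35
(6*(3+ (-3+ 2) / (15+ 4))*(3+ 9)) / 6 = 672 / 19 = 35.37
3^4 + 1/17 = 1378/17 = 81.06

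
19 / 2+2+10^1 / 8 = 51 / 4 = 12.75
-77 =-77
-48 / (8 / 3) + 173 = 155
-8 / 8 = -1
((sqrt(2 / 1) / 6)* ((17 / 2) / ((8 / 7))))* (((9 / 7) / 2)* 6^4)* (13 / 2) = 53703* sqrt(2) / 8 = 9493.44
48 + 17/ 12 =593/ 12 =49.42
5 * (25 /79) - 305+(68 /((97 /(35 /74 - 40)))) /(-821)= -70621402380 /232778951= -303.38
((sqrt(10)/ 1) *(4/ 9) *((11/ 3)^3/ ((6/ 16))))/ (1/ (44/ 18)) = 937024 *sqrt(10)/ 6561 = 451.63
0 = 0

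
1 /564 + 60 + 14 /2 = 37789 /564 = 67.00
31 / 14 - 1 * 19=-235 / 14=-16.79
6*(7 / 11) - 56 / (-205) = 4.09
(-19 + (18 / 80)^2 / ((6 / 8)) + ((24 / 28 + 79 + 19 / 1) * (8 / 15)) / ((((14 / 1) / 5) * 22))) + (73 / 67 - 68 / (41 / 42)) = -153948363127 / 1776759600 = -86.65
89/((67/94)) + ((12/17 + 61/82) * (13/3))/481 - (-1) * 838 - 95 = 8997453305/10367178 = 867.88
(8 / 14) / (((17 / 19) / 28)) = 304 / 17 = 17.88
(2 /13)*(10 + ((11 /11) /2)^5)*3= 4.63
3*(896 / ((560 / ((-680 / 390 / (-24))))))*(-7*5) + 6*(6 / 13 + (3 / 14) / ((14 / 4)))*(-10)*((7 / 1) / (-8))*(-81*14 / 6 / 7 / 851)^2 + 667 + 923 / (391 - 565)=100648930861 / 154959441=649.52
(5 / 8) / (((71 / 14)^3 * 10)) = 343 / 715822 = 0.00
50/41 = 1.22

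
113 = 113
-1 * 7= -7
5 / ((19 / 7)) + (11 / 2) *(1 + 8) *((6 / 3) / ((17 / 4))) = 8119 / 323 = 25.14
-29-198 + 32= -195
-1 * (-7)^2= -49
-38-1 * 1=-39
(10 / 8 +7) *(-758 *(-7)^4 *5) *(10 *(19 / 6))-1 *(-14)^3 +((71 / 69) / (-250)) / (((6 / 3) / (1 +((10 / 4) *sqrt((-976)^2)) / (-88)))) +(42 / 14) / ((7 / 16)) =-526278636455886 / 221375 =-2377317386.59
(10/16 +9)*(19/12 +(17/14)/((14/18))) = 20339/672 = 30.27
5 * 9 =45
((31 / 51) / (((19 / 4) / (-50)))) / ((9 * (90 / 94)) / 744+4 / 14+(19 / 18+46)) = -60704448 / 449261023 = -0.14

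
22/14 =11/7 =1.57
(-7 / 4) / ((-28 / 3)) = 3 / 16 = 0.19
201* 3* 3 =1809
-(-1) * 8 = 8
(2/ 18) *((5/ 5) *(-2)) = -2/ 9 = -0.22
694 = 694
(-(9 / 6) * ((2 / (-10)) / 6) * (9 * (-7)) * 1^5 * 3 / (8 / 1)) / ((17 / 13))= -2457 / 2720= -0.90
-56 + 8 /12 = -166 /3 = -55.33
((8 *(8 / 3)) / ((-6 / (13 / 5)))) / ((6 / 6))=-416 / 45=-9.24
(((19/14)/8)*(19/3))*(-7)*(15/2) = -56.41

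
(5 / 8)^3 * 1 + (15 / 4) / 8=365 / 512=0.71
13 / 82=0.16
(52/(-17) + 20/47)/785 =-2104/627215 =-0.00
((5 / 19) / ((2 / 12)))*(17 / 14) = 255 / 133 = 1.92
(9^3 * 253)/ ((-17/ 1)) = -184437/ 17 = -10849.24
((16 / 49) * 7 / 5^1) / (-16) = -1 / 35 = -0.03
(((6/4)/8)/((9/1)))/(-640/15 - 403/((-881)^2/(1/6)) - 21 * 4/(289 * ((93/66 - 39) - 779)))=-4029738653485/8252852652389176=-0.00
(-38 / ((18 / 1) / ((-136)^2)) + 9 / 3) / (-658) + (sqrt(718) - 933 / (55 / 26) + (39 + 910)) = sqrt(718) + 184769749 / 325710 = 594.08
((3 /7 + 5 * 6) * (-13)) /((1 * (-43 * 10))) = 2769 /3010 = 0.92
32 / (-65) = -32 / 65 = -0.49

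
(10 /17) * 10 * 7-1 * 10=530 /17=31.18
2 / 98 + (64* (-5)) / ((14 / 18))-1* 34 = -21825 / 49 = -445.41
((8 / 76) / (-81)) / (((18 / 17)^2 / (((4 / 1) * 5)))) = -2890 / 124659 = -0.02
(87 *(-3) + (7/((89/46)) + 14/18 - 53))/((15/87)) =-7191797/4005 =-1795.70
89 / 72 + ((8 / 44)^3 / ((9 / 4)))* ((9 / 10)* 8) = 601511 / 479160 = 1.26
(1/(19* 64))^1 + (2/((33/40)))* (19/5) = 369697/40128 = 9.21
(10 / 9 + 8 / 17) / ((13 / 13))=242 / 153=1.58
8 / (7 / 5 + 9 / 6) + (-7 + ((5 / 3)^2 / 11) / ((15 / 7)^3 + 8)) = -2560772 / 605781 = -4.23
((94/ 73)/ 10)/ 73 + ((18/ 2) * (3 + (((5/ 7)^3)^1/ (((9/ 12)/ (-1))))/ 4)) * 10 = 259.07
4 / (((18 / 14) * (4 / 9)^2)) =63 / 4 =15.75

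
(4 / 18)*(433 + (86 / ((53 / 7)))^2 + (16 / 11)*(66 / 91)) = 287862910 / 2300571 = 125.13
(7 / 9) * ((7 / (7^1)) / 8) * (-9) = -7 / 8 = -0.88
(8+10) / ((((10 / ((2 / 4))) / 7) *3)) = 21 / 10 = 2.10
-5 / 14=-0.36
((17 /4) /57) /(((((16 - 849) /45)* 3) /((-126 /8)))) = 45 /2128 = 0.02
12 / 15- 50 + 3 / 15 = -49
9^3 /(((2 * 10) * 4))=729 /80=9.11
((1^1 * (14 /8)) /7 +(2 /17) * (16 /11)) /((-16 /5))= -1575 /11968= -0.13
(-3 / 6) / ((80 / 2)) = -1 / 80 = -0.01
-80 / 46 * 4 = -160 / 23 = -6.96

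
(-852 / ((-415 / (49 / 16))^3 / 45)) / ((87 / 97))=7292237967 / 424494668800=0.02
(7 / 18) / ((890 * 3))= 0.00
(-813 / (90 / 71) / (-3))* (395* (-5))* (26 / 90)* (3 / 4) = -19760507 / 216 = -91483.83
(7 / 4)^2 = 49 / 16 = 3.06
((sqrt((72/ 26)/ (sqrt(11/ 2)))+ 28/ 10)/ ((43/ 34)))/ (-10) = -0.31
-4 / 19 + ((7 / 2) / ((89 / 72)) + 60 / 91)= 504772 / 153881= 3.28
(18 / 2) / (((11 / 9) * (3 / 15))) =405 / 11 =36.82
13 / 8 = 1.62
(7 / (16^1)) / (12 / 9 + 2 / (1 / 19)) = 21 / 1888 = 0.01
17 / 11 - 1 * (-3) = 50 / 11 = 4.55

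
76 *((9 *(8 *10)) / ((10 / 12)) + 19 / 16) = 65754.25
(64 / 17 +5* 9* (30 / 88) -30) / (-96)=8149 / 71808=0.11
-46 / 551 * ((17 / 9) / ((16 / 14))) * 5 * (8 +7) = -68425 / 6612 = -10.35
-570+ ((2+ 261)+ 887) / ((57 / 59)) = 35360 / 57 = 620.35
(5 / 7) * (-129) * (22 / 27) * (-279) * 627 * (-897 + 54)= -77502899430 / 7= -11071842775.71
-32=-32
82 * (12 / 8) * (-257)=-31611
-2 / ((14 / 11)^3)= -1331 / 1372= -0.97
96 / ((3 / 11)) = 352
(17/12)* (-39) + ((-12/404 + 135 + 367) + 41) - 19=189363/404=468.72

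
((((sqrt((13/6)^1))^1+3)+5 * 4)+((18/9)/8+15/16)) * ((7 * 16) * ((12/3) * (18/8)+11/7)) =592 * sqrt(78)/3+28638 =30380.80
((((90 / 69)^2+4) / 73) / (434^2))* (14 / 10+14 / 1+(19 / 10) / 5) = 297453 / 45460897825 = 0.00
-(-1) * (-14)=-14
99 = 99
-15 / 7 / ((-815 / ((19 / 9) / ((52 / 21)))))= 0.00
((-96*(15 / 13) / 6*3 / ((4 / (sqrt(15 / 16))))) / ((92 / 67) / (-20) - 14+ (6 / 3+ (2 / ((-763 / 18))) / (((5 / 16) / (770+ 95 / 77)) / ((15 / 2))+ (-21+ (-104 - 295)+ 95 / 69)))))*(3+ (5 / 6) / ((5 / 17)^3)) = 11286712326336083301*sqrt(15) / 1100618060457350786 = 39.72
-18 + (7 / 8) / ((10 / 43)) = -1139 / 80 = -14.24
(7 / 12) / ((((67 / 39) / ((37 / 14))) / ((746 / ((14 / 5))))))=897065 / 3752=239.09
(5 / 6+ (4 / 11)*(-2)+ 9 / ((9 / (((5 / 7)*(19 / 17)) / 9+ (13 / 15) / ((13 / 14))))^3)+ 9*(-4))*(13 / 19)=-127641266416204463 / 5199238335579750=-24.55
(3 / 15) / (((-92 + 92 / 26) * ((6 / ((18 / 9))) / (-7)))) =91 / 17250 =0.01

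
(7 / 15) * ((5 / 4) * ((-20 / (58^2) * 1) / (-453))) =35 / 4571676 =0.00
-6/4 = -1.50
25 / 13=1.92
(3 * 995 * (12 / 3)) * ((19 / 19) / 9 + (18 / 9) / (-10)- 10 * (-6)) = 2146016 / 3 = 715338.67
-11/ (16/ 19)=-209/ 16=-13.06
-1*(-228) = 228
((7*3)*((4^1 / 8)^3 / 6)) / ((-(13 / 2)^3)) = -7 / 4394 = -0.00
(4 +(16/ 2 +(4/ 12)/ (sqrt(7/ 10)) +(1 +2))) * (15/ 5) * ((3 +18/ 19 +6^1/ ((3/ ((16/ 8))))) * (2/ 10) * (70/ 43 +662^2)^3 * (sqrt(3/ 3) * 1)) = 1010497143945156943361528 * sqrt(70)/ 52872155 +9094474295506412490253752/ 1510633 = 6180210093864758544.94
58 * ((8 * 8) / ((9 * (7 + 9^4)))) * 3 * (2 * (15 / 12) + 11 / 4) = 812 / 821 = 0.99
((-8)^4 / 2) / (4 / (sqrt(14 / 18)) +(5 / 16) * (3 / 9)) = -3440640 / 331601 +56623104 * sqrt(7) / 331601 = 441.40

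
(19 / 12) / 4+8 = 403 / 48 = 8.40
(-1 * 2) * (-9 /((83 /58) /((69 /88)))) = 18009 /1826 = 9.86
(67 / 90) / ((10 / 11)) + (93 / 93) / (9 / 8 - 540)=352223 / 431100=0.82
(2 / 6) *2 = 2 / 3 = 0.67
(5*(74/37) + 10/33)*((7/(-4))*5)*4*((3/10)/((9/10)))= -11900/99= -120.20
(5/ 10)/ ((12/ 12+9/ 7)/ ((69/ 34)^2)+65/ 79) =2632833/ 7254878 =0.36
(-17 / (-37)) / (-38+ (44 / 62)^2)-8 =-10682401 / 1333258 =-8.01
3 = 3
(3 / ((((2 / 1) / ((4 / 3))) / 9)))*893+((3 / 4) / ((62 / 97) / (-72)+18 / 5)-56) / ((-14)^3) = 2765560016417 / 172051544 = 16074.02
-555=-555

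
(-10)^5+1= -99999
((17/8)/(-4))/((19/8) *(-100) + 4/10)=85/37936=0.00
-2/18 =-1/9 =-0.11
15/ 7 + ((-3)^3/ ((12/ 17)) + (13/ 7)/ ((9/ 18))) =-32.39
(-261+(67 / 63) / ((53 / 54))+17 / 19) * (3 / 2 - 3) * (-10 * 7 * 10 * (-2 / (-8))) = -68469150 / 1007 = -67993.20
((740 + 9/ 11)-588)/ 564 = 1681/ 6204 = 0.27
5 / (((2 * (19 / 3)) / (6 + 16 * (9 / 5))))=261 / 19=13.74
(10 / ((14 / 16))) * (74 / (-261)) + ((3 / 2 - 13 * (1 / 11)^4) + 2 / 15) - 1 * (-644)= 171834166451 / 267491070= 642.39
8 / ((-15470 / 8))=-32 / 7735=-0.00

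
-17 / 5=-3.40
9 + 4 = 13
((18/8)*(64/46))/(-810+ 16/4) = -36/9269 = -0.00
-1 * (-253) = 253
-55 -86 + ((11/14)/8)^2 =-1768583/12544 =-140.99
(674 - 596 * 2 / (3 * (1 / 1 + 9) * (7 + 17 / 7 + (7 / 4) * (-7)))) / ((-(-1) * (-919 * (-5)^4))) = -815378 / 680634375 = -0.00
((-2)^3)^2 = 64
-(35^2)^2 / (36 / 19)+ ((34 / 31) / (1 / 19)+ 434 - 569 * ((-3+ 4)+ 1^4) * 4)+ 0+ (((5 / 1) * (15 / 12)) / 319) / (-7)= -495971942689 / 623007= -796093.69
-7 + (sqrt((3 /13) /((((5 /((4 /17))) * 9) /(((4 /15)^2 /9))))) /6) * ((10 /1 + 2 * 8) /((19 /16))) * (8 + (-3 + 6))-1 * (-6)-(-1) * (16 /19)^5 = -1427523 /2476099 + 1408 * sqrt(3315) /654075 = -0.45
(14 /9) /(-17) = -14 /153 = -0.09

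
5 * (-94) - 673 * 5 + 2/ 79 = -302963/ 79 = -3834.97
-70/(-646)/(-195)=-7/12597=-0.00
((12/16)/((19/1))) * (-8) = -6/19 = -0.32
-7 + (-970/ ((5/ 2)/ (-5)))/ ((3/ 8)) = 15499/ 3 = 5166.33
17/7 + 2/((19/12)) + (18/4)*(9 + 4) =16543/266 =62.19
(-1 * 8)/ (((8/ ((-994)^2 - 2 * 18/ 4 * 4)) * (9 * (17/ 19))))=-18772000/ 153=-122692.81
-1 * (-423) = 423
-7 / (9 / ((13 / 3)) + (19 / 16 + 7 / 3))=-624 / 499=-1.25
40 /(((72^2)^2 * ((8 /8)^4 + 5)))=5 /20155392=0.00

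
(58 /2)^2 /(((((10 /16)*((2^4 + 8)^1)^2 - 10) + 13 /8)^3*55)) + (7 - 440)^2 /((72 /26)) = 3548093330809727 /52405683660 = 67704.36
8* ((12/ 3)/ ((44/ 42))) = 336/ 11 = 30.55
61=61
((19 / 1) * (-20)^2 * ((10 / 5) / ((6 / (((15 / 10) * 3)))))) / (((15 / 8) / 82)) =498560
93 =93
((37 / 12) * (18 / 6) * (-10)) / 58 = -185 / 116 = -1.59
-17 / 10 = -1.70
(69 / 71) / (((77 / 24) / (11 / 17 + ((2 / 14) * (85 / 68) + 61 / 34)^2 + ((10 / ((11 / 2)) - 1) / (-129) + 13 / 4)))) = 172642935915 / 73237604902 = 2.36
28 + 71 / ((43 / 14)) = 2198 / 43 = 51.12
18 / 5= 3.60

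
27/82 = 0.33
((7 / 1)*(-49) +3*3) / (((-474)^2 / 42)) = -0.06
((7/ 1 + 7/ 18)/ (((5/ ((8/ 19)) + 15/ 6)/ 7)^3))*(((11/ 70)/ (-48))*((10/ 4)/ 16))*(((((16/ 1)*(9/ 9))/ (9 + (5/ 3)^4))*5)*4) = -1720488/ 205926475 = -0.01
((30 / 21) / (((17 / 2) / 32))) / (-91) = -640 / 10829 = -0.06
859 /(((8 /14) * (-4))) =-6013 /16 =-375.81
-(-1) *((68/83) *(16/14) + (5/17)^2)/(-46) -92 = -30902723/335818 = -92.02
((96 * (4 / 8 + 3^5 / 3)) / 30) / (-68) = -326 / 85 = -3.84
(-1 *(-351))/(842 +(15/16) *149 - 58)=5616/14779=0.38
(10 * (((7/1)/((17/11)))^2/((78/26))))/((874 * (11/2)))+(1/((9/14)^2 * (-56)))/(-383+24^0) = 112068971/7815516012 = 0.01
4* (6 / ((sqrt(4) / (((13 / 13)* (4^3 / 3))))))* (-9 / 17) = -2304 / 17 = -135.53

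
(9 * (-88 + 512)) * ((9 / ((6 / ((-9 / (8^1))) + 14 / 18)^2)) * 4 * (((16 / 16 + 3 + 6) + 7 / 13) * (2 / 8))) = 17439.96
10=10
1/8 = 0.12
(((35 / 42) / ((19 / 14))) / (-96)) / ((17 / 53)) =-1855 / 93024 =-0.02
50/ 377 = 0.13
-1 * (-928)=928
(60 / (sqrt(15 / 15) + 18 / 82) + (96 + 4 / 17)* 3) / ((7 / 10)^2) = 574440 / 833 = 689.60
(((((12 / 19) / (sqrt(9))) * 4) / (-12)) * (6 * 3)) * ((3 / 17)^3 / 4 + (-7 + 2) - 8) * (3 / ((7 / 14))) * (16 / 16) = 9196164 / 93347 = 98.52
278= 278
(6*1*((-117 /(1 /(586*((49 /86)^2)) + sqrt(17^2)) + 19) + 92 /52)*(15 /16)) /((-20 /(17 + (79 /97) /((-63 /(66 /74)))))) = -76824897167353 /1157668040984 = -66.36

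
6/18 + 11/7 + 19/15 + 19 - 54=-1114/35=-31.83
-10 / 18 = -5 / 9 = -0.56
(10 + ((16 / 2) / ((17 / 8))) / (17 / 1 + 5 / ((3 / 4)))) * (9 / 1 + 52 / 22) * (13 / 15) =3985150 / 39831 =100.05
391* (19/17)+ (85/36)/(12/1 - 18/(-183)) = 11615401/26568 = 437.20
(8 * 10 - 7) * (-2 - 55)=-4161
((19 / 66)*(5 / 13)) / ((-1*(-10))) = 19 / 1716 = 0.01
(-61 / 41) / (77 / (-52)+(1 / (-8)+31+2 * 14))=-6344 / 244729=-0.03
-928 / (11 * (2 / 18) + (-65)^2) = -2088 / 9509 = -0.22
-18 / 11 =-1.64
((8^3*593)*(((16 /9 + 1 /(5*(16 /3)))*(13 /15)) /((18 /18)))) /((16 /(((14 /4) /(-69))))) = -70529641 /46575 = -1514.32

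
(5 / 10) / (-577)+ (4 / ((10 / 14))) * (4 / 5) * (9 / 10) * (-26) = -15122141 / 144250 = -104.83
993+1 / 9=8938 / 9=993.11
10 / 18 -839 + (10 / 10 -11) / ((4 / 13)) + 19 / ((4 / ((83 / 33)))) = -340163 / 396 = -859.00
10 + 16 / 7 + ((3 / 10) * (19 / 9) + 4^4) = 56473 / 210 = 268.92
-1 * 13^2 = -169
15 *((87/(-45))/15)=-29/15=-1.93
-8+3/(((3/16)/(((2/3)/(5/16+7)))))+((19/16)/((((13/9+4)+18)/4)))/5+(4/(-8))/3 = -9875969/1481220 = -6.67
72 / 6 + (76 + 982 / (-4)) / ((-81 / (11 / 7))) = 5779 / 378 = 15.29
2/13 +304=3954/13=304.15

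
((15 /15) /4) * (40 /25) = 2 /5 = 0.40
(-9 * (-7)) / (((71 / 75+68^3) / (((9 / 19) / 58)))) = 42525 / 25987883042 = 0.00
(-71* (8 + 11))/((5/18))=-24282/5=-4856.40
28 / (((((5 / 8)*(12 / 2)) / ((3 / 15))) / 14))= 1568 / 75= 20.91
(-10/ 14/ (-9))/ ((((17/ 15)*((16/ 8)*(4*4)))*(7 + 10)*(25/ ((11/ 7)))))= 11/ 1359456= 0.00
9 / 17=0.53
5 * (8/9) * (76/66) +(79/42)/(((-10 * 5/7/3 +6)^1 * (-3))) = 4.94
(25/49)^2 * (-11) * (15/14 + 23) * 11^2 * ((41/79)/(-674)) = 34106875/5311012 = 6.42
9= 9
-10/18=-5/9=-0.56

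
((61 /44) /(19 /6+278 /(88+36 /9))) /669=23 /68684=0.00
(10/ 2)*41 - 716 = -511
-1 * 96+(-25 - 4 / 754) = -45619 / 377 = -121.01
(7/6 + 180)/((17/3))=1087/34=31.97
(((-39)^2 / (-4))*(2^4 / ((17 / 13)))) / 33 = -26364 / 187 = -140.98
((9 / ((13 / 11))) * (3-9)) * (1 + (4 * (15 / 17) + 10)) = -11286 / 17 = -663.88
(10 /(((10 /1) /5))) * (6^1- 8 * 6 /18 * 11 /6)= 50 /9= 5.56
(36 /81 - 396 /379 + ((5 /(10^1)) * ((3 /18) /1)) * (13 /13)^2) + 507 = 6910453 /13644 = 506.48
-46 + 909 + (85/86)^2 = 6389973/7396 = 863.98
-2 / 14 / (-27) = 1 / 189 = 0.01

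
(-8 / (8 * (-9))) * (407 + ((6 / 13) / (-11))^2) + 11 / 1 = 10347230 / 184041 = 56.22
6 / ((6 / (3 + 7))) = 10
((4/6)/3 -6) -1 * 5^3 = -1177/9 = -130.78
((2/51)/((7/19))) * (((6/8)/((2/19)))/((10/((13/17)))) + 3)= 30533/80920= 0.38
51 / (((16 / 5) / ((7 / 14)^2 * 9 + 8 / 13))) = 37995 / 832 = 45.67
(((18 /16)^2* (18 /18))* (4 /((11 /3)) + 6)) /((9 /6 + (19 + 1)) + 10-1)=3159 /10736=0.29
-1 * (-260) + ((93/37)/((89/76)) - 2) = 856662/3293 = 260.15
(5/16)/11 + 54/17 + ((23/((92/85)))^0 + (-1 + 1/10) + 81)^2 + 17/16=123073627/18700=6581.48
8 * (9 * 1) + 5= 77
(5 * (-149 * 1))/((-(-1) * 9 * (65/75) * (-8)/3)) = 35.82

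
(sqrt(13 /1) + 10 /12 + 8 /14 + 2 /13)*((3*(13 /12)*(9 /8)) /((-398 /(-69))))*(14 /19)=176157 /241984 + 56511*sqrt(13) /120992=2.41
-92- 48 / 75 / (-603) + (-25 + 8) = -1643159 / 15075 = -109.00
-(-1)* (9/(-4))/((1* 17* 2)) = -0.07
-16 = -16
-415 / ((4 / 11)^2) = -50215 / 16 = -3138.44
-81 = -81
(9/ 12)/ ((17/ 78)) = 117/ 34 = 3.44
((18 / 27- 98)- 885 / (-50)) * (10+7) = -40613 / 30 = -1353.77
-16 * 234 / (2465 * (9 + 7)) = -0.09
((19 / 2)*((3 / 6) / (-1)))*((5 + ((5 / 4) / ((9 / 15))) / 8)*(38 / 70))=-36461 / 2688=-13.56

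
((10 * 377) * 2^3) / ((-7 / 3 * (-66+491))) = -18096 / 595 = -30.41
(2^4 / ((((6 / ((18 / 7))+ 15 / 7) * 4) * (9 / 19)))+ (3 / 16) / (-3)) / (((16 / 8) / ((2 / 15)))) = 823 / 6768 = 0.12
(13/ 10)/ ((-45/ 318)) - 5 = -14.19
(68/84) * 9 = 51/7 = 7.29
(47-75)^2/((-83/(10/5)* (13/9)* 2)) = -7056/1079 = -6.54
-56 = -56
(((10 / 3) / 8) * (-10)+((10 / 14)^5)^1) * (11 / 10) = -883135 / 201684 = -4.38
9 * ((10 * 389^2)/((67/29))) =394947810/67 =5894743.43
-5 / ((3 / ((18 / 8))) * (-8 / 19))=285 / 32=8.91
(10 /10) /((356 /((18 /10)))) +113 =201149 /1780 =113.01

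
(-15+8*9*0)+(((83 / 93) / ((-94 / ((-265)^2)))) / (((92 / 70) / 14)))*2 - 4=-1429935502 / 100533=-14223.54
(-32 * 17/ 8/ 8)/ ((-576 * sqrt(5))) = 17 * sqrt(5)/ 5760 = 0.01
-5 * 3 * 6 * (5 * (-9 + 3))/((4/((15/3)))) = 3375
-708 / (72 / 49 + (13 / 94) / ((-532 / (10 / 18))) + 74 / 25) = -55763920800 / 348858721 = -159.85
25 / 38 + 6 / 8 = 107 / 76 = 1.41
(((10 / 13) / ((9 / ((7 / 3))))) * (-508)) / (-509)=35560 / 178659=0.20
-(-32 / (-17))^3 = -6.67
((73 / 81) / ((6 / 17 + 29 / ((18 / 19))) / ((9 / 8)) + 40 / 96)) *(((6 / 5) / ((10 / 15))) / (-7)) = -44676 / 5386325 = -0.01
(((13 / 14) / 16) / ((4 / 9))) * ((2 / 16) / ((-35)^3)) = -117 / 307328000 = -0.00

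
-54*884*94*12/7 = -53846208/7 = -7692315.43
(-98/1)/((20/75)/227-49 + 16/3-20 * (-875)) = -333690/59438819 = -0.01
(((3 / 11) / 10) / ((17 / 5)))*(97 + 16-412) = -897 / 374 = -2.40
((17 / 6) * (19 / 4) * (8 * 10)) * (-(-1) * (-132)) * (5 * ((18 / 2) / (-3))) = 2131800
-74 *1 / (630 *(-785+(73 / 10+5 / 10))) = 37 / 244818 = 0.00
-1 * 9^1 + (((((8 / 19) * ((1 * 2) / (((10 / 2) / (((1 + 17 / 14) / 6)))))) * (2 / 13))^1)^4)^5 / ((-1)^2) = -170595494088145622253945745616950096591700592628149507224156686236879655063294232951407049 / 18955054898682846917105082846327788510189040794432974883321790044391577797031402587890625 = -9.00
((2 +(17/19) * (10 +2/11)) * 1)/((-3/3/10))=-23220/209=-111.10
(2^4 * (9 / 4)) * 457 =16452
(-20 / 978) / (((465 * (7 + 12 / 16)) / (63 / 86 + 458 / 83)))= -178468 / 5031529803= -0.00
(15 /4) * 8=30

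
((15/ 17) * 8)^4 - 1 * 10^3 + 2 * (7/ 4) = 248262647/ 167042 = 1486.23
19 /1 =19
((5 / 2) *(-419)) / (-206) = 2095 / 412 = 5.08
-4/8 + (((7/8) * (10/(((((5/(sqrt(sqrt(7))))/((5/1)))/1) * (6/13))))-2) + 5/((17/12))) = 35/34 + 455 * 7^(1/4)/24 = 31.87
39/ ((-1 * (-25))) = 39/ 25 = 1.56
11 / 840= 0.01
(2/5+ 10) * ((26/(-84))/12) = -169/630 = -0.27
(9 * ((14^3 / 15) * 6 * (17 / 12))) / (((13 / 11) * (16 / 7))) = 1346961 / 260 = 5180.62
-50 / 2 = -25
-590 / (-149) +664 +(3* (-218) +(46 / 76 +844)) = 4861195 / 5662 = 858.56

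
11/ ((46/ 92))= 22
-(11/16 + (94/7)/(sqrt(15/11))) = -94* sqrt(165)/105 - 11/16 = -12.19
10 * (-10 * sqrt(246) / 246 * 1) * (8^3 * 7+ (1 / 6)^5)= -696729625 * sqrt(246) / 478224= -22850.75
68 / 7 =9.71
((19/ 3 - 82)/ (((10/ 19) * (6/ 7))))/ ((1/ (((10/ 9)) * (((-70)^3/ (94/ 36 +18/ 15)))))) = 16772777.78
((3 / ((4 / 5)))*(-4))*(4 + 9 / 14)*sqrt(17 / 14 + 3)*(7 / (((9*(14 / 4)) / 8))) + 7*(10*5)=350 - 1300*sqrt(826) / 147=95.83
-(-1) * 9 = 9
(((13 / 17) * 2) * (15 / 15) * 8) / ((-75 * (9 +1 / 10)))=-32 / 1785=-0.02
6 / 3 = 2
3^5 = 243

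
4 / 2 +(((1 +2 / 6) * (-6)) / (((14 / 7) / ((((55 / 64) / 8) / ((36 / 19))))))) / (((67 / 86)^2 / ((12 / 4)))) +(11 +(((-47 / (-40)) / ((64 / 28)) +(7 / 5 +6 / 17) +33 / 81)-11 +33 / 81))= 522319949 / 131868864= 3.96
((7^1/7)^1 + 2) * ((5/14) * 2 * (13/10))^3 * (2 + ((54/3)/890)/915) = 255592389/53204200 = 4.80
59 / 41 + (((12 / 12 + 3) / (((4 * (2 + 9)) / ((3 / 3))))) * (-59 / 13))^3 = 164107674 / 119892487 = 1.37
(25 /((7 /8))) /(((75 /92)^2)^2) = 64.69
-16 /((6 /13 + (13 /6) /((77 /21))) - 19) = 4576 /5133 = 0.89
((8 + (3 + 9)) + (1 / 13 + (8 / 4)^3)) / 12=365 / 156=2.34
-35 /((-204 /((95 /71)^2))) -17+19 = 2372603 /1028364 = 2.31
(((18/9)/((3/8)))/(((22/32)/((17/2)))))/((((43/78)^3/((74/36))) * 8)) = 88442432/874577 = 101.13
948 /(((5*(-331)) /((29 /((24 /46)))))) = -31.84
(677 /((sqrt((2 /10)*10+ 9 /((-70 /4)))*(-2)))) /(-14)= 677*sqrt(455) /728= 19.84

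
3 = 3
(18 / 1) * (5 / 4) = 22.50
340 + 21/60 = 6807/20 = 340.35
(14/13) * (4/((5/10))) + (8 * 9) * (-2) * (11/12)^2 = -1461/13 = -112.38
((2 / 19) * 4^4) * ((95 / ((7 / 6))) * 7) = 15360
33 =33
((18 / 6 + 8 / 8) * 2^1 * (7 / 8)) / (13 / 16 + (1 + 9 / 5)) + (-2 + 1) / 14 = 7551 / 4046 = 1.87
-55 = -55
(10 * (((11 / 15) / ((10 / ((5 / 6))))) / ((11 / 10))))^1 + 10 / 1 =95 / 9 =10.56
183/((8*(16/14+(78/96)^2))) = 13664/1077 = 12.69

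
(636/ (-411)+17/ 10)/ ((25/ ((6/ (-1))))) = -627/ 17125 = -0.04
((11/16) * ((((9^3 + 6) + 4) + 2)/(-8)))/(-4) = 8151/512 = 15.92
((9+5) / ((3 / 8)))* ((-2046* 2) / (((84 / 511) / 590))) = -1644929440 / 3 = -548309813.33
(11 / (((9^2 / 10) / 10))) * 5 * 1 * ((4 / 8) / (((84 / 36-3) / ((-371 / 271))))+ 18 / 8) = 1628000 / 7317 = 222.50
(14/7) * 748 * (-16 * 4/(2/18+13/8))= -6893568/125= -55148.54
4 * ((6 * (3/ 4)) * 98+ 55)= 1984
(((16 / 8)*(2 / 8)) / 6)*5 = 5 / 12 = 0.42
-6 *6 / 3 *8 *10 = -960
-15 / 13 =-1.15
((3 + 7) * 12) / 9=13.33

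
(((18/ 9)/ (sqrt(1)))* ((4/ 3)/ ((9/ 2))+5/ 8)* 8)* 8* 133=423472/ 27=15684.15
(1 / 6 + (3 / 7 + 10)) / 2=5.30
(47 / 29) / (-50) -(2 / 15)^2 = -131 / 2610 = -0.05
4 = 4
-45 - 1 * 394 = -439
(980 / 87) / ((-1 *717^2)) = -980 / 44725743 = -0.00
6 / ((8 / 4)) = 3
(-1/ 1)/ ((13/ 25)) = -25/ 13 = -1.92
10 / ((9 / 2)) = 20 / 9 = 2.22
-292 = -292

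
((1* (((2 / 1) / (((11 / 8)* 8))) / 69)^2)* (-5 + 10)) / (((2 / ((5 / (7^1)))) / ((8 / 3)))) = 400 / 12097701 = 0.00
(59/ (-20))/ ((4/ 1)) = -59/ 80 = -0.74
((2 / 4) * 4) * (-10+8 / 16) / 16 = -19 / 16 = -1.19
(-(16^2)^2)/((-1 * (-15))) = -65536/15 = -4369.07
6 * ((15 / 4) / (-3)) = -15 / 2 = -7.50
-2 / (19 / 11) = -22 / 19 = -1.16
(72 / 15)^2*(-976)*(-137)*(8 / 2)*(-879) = -270795681792 / 25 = -10831827271.68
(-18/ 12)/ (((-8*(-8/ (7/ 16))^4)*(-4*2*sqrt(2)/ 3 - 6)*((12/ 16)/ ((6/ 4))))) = -3969/ 4294967296 +441*sqrt(2)/ 1073741824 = -0.00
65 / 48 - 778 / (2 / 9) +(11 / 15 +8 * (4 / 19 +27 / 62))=-164625237 / 47120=-3493.74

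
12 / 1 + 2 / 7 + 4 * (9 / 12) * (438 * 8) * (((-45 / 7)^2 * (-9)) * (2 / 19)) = -383150962 / 931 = -411547.76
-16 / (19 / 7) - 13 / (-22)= -2217 / 418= -5.30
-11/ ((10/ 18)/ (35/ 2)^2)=-6063.75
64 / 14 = 32 / 7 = 4.57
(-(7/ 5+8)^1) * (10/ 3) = -94/ 3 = -31.33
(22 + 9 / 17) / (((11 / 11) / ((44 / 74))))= 8426 / 629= 13.40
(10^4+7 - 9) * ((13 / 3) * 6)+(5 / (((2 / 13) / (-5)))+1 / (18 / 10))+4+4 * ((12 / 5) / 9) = 23381201 / 90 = 259791.12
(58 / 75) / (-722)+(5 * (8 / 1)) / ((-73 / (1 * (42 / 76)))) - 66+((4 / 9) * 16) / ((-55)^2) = -47568725429 / 717460425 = -66.30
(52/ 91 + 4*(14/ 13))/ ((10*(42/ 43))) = 1591/ 3185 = 0.50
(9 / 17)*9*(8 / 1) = 648 / 17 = 38.12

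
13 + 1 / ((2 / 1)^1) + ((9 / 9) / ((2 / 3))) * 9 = 27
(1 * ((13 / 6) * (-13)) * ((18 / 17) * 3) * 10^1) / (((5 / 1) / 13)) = -39546 / 17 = -2326.24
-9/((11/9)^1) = -81/11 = -7.36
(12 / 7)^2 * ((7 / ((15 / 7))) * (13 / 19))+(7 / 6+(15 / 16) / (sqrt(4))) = 8.20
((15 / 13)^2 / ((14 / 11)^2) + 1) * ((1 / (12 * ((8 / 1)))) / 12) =60349 / 38158848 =0.00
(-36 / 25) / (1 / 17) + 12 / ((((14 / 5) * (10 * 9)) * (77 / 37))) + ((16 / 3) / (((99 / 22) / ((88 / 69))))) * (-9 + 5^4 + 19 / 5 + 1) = 22942658821 / 25103925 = 913.91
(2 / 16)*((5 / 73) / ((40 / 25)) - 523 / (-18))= 152941 / 42048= 3.64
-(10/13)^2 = -100/169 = -0.59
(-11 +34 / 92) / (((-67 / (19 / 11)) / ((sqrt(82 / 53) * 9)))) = 83619 * sqrt(4346) / 1796806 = 3.07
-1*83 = -83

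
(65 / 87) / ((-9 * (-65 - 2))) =0.00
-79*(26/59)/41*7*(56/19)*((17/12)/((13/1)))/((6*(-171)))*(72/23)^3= 606477312/10624942253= 0.06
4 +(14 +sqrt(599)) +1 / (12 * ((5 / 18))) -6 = 36.77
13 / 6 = 2.17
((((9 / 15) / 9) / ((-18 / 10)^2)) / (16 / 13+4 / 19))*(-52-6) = -0.83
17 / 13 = 1.31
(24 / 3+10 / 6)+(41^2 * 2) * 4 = 40373 / 3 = 13457.67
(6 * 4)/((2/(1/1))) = 12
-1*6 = -6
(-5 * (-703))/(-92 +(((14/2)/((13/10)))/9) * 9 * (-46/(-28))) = -45695/1081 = -42.27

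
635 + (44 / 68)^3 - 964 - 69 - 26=-2081781 / 4913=-423.73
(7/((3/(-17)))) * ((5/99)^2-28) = 32653957/29403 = 1110.57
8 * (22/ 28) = 44/ 7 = 6.29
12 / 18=2 / 3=0.67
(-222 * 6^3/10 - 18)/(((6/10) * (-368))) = 4011/184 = 21.80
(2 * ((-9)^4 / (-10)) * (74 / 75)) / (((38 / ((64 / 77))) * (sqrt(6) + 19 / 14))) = 10357632 / 1120625 -145006848 * sqrt(6) / 21291875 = -7.44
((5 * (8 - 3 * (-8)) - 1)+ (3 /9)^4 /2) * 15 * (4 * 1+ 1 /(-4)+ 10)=32795.02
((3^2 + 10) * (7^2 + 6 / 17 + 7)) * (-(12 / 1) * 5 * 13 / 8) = -104393.82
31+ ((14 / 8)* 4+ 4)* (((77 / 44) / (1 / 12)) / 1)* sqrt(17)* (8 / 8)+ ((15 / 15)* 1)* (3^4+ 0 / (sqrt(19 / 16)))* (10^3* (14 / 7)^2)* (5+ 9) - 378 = 231* sqrt(17)+ 4535653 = 4536605.44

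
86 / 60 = 43 / 30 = 1.43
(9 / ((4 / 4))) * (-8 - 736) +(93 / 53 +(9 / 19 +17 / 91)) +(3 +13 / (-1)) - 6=-614846221 / 91637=-6709.58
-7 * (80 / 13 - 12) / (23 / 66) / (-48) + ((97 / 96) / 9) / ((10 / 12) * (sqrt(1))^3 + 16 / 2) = -5553805 / 2281968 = -2.43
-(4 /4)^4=-1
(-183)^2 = 33489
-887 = -887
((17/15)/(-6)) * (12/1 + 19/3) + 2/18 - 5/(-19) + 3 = -91/1026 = -0.09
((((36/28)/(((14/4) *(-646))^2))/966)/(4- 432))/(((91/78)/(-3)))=27/17261035659532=0.00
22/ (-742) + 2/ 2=360/ 371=0.97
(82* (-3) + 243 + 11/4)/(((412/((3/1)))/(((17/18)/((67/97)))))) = -1649/662496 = -0.00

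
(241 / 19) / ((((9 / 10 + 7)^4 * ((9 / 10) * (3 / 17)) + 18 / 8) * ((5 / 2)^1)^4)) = 10488320 / 20054066553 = 0.00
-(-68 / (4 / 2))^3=39304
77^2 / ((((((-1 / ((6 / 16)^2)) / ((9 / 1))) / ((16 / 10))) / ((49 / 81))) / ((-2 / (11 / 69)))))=91117.95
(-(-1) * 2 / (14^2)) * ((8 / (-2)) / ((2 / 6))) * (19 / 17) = -114 / 833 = -0.14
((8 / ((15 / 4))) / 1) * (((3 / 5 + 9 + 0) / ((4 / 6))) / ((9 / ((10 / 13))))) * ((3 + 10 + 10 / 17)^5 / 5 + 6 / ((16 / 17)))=243282.30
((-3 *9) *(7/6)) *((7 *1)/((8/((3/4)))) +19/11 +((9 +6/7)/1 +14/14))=-293625/704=-417.08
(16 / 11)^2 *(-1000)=-256000 / 121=-2115.70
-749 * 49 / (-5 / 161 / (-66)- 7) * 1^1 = 389984826 / 74377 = 5243.35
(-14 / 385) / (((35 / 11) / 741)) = -1482 / 175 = -8.47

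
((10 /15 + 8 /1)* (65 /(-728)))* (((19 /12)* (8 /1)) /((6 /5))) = -6175 /756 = -8.17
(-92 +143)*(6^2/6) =306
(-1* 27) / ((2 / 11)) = -297 / 2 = -148.50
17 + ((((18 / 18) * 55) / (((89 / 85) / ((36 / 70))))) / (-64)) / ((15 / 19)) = 328253 / 19936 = 16.47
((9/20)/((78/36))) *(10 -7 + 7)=27/13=2.08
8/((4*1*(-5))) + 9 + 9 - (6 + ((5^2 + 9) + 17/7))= -869/35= -24.83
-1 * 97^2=-9409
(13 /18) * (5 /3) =65 /54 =1.20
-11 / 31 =-0.35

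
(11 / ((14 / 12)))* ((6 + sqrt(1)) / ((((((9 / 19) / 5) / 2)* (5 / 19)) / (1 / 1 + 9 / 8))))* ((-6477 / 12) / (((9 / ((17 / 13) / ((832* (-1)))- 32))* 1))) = 50447475540077 / 2336256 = 21593299.51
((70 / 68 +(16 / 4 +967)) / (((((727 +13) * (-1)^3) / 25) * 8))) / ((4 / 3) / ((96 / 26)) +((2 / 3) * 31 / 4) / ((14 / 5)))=-10410435 / 5595584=-1.86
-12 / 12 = -1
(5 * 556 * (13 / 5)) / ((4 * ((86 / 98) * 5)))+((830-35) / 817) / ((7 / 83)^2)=109817308 / 200165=548.63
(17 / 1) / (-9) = -17 / 9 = -1.89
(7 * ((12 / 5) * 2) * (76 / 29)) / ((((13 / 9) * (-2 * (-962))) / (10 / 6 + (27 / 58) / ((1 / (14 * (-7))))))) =-36618624 / 26293865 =-1.39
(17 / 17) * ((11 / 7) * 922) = 1448.86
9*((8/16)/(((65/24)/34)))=3672/65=56.49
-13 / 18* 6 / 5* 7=-91 / 15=-6.07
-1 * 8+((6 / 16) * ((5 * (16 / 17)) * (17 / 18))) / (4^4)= -6139 / 768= -7.99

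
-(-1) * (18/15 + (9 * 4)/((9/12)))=246/5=49.20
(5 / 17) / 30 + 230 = 23461 / 102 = 230.01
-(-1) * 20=20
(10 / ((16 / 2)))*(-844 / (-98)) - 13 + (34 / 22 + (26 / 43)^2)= -645079 / 1993222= -0.32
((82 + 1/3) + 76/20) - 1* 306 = -3298/15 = -219.87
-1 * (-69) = 69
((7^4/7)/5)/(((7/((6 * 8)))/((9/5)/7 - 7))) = -79296/25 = -3171.84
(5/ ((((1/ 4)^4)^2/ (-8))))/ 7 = -2621440/ 7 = -374491.43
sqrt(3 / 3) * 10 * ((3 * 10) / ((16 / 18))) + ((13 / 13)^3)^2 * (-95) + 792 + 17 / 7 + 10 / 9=130793 / 126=1038.04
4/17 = 0.24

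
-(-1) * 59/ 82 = 59/ 82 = 0.72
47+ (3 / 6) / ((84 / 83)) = 7979 / 168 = 47.49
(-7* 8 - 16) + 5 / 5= -71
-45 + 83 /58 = -43.57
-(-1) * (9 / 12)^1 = 0.75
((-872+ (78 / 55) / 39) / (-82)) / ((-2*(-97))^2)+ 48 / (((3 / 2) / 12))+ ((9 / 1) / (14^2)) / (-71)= 56689842659883 / 147629938610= 384.00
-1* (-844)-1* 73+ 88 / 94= 36281 / 47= 771.94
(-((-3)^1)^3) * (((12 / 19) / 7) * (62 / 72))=279 / 133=2.10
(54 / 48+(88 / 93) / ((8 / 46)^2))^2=581436769 / 553536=1050.40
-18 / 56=-9 / 28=-0.32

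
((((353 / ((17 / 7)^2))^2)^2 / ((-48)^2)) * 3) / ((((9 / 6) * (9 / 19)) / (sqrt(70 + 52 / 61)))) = 1700735365460041939 * sqrt(263642) / 4411803842045568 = 197937.39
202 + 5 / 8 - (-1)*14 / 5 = 8217 / 40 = 205.42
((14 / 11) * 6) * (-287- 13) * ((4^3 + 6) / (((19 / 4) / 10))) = -70560000 / 209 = -337607.66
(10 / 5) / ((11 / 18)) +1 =47 / 11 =4.27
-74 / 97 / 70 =-37 / 3395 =-0.01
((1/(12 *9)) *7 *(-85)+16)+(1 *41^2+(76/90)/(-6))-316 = 27507/20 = 1375.35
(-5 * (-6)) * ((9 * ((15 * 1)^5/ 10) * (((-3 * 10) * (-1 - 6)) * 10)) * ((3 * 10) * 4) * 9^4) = 33899292787500000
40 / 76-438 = -8312 / 19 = -437.47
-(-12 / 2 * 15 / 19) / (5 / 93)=1674 / 19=88.11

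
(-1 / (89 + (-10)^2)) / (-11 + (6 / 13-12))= 13 / 55377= 0.00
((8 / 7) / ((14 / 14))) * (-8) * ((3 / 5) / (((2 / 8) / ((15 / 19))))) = -17.32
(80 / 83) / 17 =80 / 1411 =0.06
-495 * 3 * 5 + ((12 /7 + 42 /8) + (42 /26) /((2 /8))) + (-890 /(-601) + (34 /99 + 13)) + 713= -144754221935 /21657636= -6683.75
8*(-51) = -408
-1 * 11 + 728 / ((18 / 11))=3905 / 9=433.89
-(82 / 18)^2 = -1681 / 81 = -20.75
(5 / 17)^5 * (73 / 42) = 228125 / 59633994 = 0.00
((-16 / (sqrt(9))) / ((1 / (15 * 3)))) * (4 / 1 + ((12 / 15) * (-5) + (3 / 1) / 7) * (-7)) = -6960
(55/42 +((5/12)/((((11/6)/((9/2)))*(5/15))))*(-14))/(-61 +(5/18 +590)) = -57720/733579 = -0.08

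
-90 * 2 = -180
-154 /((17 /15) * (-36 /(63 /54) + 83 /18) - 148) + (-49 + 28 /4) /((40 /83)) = -579720477 /6718780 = -86.28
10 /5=2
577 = 577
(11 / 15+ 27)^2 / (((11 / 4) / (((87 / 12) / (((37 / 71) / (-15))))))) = -356322304 / 6105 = -58365.65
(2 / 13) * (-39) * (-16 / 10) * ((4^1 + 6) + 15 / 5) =624 / 5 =124.80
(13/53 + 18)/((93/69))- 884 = -1430171/1643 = -870.46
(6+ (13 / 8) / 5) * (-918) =-116127 / 20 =-5806.35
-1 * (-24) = 24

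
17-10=7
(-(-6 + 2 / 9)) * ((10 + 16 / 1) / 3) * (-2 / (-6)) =16.69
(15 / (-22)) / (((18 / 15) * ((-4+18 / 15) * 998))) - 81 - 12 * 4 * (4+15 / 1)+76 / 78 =-23784754277 / 23975952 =-992.03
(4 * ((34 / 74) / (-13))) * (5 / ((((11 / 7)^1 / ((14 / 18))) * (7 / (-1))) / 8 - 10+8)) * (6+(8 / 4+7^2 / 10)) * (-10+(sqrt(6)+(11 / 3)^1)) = -1555568 / 101491+245616 * sqrt(6) / 101491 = -9.40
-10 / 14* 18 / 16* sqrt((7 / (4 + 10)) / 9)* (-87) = 1305* sqrt(2) / 112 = 16.48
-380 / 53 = -7.17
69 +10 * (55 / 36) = 1517 / 18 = 84.28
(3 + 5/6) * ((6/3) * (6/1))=46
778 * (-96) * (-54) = 4033152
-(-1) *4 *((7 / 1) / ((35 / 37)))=148 / 5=29.60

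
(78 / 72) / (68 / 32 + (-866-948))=-2 / 3345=-0.00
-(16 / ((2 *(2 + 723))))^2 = -64 / 525625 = -0.00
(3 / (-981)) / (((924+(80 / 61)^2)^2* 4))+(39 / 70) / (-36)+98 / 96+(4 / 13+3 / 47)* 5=950193461052934449059 / 331891096338156089280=2.86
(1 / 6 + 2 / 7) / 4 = 19 / 168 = 0.11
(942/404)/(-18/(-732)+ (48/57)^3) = 197065929/52549189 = 3.75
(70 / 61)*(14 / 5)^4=537824 / 7625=70.53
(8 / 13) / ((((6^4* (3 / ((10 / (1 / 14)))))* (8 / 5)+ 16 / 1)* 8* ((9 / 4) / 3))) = 175 / 103116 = 0.00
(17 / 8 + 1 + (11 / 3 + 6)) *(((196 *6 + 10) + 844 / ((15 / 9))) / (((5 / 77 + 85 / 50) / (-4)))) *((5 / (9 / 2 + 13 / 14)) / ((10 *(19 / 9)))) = -700116263 / 327066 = -2140.60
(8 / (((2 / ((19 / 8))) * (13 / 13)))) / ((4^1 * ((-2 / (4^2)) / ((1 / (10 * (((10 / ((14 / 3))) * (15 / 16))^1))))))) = -1064 / 1125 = -0.95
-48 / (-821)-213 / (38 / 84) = -7343754 / 15599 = -470.78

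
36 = 36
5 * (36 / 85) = 36 / 17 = 2.12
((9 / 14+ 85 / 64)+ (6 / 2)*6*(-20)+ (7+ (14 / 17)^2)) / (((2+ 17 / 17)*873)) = -1680023 / 12558784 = -0.13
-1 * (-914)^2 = -835396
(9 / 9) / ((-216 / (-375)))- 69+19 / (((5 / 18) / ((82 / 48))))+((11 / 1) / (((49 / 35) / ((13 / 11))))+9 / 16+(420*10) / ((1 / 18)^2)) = 6858731549 / 5040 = 1360859.43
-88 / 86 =-44 / 43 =-1.02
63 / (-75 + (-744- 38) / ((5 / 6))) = -0.06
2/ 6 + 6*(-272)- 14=-4937/ 3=-1645.67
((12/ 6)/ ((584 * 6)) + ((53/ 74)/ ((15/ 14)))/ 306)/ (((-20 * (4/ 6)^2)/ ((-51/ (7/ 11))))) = 1503007/ 60502400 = 0.02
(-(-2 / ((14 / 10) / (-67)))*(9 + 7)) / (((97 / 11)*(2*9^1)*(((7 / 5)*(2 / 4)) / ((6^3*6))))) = -84902400 / 4753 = -17862.91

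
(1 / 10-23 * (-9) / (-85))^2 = 157609 / 28900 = 5.45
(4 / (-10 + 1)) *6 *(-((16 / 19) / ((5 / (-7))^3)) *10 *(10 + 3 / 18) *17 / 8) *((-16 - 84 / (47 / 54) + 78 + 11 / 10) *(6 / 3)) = 89366652368 / 1004625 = 88955.23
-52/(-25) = 52/25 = 2.08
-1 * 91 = -91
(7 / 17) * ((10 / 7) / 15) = 2 / 51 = 0.04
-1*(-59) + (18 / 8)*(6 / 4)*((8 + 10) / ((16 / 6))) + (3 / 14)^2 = 128305 / 1568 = 81.83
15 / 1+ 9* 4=51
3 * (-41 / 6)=-20.50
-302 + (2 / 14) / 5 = -10569 / 35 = -301.97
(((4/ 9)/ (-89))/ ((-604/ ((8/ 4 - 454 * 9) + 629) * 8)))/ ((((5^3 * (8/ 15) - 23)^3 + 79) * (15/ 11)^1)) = -7601/ 241926082688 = -0.00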